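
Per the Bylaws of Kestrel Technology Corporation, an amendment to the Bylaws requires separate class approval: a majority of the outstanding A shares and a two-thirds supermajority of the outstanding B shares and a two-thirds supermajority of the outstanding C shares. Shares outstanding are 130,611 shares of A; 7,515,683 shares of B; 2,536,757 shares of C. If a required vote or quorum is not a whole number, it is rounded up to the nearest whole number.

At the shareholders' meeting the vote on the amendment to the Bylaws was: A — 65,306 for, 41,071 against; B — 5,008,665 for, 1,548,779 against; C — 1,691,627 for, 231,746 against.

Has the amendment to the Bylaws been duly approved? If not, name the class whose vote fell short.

A: a majority of 130611 is 65306; 65,306 required, 65,306 in favor — approved.
B: 2/3 of 7515683 = 5010455.33, rounded up to 5010456; 5,010,456 required, 5,008,665 in favor — not approved.
C: 2/3 of 2536757 = 1691171.33, rounded up to 1691172; 1,691,172 required, 1,691,627 in favor — approved.

Not approved — the B shares did not give the required vote.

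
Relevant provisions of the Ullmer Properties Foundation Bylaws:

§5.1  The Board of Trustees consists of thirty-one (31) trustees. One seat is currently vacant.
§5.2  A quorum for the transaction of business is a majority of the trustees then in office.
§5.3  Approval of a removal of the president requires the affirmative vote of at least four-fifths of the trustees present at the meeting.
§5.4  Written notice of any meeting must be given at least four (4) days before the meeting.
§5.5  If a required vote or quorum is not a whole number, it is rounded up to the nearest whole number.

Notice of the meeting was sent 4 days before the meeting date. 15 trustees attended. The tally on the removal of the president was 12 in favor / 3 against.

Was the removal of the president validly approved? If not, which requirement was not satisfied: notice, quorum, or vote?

Invalid — quorum requirement not satisfied.

Notice: 4 days given; 4 required (4 ≥ 4). Satisfied.
Quorum: 15 present; quorum is 16. Not satisfied.
Vote: the removal of the president requires four-fifths of the trustees present (15). 4/5 of 15 = 12, so 12 affirmative votes are needed; 12 voted in favor. Satisfied. (Moot — without a quorum no business can be validly transacted.)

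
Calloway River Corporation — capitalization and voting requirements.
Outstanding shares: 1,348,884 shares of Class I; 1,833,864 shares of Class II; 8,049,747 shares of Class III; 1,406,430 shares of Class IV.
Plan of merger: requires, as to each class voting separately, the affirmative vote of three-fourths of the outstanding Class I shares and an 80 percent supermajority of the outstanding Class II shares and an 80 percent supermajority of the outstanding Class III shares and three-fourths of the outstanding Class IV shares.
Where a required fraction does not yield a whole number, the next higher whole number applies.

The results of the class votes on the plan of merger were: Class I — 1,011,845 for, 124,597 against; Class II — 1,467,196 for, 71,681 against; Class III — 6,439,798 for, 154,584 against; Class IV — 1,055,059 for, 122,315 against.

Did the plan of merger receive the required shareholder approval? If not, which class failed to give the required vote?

Approved — every class gave the required vote.

Class I: 3/4 of 1348884 = 1011663; 1,011,663 required, 1,011,845 in favor — approved.
Class II: 4/5 of 1833864 = 1467091.20, rounded up to 1467092; 1,467,092 required, 1,467,196 in favor — approved.
Class III: 4/5 of 8049747 = 6439797.60, rounded up to 6439798; 6,439,798 required, 6,439,798 in favor — approved.
Class IV: 3/4 of 1406430 = 1054822.50, rounded up to 1054823; 1,054,823 required, 1,055,059 in favor — approved.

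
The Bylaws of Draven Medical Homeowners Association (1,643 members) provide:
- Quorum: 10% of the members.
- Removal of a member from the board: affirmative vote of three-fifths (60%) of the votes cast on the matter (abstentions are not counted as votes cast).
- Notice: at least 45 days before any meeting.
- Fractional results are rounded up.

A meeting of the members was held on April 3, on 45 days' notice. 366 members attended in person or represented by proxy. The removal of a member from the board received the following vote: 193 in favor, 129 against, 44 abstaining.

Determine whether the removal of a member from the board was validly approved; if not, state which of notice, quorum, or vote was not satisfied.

Invalid — vote requirement not satisfied.

Notice: 45 days given; 45 required. Satisfied.
Quorum: 10% of 1,643 = 164.30, rounded up to 165; 366 present. Satisfied.
Vote: requires three-fifths of the votes cast (366 − 44 abstaining = 322); 3/5 of 322 = 193.20, rounded up to 194, so 194 needed; 193 in favor. Not satisfied.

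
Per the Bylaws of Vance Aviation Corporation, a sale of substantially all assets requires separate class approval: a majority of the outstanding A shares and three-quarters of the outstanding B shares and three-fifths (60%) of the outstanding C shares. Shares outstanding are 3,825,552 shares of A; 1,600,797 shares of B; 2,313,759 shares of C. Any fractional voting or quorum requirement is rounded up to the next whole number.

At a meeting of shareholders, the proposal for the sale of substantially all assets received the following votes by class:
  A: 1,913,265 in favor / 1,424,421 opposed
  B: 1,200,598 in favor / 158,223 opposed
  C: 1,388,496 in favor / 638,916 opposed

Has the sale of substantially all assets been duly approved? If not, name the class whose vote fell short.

Approved — every class gave the required vote.

A: a majority of 3825552 is 1912777; 1,912,777 required, 1,913,265 in favor — approved.
B: 3/4 of 1600797 = 1200597.75, rounded up to 1200598; 1,200,598 required, 1,200,598 in favor — approved.
C: 3/5 of 2313759 = 1388255.40, rounded up to 1388256; 1,388,256 required, 1,388,496 in favor — approved.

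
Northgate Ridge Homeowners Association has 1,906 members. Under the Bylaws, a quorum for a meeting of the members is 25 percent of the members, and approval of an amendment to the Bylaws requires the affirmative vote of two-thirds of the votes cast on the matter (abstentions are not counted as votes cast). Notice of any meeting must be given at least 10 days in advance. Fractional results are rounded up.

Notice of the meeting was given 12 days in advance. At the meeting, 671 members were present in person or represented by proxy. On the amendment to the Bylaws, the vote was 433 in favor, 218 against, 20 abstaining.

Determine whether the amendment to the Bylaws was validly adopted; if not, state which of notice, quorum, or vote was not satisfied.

Notice: 12 days given; 10 required. Satisfied.
Quorum: 25% of 1,906 = 476.50, rounded up to 477; 671 present. Satisfied.
Vote: requires two-thirds of the votes cast (671 − 20 abstaining = 651); 2/3 of 651 = 434, so 434 needed; 433 in favor. Not satisfied.

Invalid — vote requirement not satisfied.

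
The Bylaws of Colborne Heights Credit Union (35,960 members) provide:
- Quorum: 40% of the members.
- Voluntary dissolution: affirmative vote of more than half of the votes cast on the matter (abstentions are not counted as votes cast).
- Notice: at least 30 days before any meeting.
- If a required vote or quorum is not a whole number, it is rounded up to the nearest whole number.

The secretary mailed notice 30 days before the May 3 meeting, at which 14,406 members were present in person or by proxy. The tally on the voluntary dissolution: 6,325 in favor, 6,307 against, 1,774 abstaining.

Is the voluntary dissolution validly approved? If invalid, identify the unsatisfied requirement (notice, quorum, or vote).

Valid — all requirements satisfied.

Notice: 30 days given; 30 required. Satisfied.
Quorum: 40% of 35,960 = 14,384; 14,406 present. Satisfied.
Vote: requires a majority of the votes cast (14,406 − 1,774 abstaining = 12,632); a majority of 12632 is 6317, so 6,317 needed; 6,325 in favor. Satisfied.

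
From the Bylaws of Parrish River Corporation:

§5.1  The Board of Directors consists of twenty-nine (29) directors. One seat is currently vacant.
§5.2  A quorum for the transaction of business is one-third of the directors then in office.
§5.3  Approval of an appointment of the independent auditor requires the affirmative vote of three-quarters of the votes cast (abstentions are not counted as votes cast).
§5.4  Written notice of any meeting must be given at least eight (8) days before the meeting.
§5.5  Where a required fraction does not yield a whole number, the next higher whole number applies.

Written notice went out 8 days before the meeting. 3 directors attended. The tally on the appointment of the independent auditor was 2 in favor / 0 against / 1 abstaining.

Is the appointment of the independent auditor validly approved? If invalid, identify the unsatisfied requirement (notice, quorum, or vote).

Notice: 8 days given; 8 required (8 ≥ 8). Satisfied.
Quorum: 3 present; quorum is 10. Not satisfied.
Vote: the appointment of the independent auditor requires three-fourths of the votes cast (3 present − 1 abstaining = 2). 3/4 of 2 = 1.50, rounded up to 2, so 2 affirmative votes are needed; 2 voted in favor. Satisfied. (Moot — without a quorum no business can be validly transacted.)

Invalid — quorum requirement not satisfied.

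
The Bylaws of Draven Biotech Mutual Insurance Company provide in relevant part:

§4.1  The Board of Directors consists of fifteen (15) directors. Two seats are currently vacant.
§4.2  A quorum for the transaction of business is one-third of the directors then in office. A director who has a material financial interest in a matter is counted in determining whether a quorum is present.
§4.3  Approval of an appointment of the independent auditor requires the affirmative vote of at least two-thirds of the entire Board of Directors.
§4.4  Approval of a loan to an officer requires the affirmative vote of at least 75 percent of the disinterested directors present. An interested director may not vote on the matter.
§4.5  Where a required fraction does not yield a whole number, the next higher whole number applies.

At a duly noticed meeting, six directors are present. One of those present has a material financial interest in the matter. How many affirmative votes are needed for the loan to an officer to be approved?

4

The loan to an officer requires three-fourths of the disinterested directors present (6 − 1 = 5).
3/4 of 5 = 3.75, rounded up to 4.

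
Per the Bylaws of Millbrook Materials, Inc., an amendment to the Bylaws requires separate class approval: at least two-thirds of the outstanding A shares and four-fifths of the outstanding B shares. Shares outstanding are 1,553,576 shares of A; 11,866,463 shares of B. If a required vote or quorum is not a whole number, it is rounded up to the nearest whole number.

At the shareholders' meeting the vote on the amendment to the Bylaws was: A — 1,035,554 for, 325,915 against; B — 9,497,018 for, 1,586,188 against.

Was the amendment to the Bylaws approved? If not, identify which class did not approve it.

Not approved — the A shares did not give the required vote.

A: 2/3 of 1553576 = 1035717.33, rounded up to 1035718; 1,035,718 required, 1,035,554 in favor — not approved.
B: 4/5 of 11866463 = 9493170.40, rounded up to 9493171; 9,493,171 required, 9,497,018 in favor — approved.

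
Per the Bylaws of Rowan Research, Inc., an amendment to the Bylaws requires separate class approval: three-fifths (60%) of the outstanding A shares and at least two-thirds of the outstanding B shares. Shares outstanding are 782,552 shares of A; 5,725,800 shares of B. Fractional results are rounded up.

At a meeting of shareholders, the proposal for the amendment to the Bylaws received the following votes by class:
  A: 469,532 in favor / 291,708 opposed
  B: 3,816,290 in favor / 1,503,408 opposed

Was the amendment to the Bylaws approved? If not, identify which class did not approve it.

A: 3/5 of 782552 = 469531.20, rounded up to 469532; 469,532 required, 469,532 in favor — approved.
B: 2/3 of 5725800 = 3817200; 3,817,200 required, 3,816,290 in favor — not approved.

Not approved — the B shares did not give the required vote.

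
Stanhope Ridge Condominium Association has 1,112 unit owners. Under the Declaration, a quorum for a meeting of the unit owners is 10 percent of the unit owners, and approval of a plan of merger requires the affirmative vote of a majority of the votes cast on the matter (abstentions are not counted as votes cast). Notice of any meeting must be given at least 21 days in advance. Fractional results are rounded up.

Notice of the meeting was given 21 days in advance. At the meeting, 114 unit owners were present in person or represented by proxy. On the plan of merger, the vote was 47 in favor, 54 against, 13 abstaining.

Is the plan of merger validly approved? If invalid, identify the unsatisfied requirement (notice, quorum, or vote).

Invalid — vote requirement not satisfied.

Notice: 21 days given; 21 required. Satisfied.
Quorum: 10% of 1,112 = 111.20, rounded up to 112; 114 present. Satisfied.
Vote: requires a majority of the votes cast (114 − 13 abstaining = 101); a majority of 101 is 51, so 51 needed; 47 in favor. Not satisfied.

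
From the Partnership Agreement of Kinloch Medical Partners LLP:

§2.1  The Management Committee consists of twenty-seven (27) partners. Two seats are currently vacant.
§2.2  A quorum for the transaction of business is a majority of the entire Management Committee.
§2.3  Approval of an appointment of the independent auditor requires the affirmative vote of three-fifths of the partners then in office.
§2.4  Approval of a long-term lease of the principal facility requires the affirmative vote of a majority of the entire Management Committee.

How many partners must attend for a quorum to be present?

14

A majority of 27 is 14.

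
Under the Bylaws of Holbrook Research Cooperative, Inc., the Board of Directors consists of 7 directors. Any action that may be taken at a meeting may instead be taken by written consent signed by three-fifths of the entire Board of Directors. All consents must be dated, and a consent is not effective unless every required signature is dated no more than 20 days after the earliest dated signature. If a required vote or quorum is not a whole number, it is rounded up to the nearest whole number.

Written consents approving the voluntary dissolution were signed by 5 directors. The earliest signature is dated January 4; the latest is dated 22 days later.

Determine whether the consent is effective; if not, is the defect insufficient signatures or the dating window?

Not effective — dating-window requirement not satisfied.

Signatures required: three-fifths of 7 — 3/5 of 7 = 4.20, rounded up to 5, so 5 needed; 5 signed. Sufficient.
Dating window: the latest signature is 22 days after the earliest; the limit is 20 days. Outside the window.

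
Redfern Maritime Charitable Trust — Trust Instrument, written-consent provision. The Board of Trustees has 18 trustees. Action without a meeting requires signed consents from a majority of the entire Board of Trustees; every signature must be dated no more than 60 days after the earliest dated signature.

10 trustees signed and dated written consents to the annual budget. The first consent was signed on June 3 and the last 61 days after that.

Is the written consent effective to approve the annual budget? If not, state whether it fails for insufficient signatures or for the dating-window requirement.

Signatures required: a majority of 18 — a majority of 18 is 10, so 10 needed; 10 signed. Sufficient.
Dating window: the latest signature is 61 days after the earliest; the limit is 60 days. Outside the window.

Not effective — dating-window requirement not satisfied.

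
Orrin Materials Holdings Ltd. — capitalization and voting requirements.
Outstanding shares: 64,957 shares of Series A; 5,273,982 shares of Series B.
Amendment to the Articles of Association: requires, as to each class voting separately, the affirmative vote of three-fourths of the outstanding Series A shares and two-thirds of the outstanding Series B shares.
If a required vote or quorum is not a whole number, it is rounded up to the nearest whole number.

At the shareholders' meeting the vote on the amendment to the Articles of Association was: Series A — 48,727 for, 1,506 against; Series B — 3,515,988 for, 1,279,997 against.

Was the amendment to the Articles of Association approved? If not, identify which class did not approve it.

Approved — every class gave the required vote.

Series A: 3/4 of 64957 = 48717.75, rounded up to 48718; 48,718 required, 48,727 in favor — approved.
Series B: 2/3 of 5273982 = 3515988; 3,515,988 required, 3,515,988 in favor — approved.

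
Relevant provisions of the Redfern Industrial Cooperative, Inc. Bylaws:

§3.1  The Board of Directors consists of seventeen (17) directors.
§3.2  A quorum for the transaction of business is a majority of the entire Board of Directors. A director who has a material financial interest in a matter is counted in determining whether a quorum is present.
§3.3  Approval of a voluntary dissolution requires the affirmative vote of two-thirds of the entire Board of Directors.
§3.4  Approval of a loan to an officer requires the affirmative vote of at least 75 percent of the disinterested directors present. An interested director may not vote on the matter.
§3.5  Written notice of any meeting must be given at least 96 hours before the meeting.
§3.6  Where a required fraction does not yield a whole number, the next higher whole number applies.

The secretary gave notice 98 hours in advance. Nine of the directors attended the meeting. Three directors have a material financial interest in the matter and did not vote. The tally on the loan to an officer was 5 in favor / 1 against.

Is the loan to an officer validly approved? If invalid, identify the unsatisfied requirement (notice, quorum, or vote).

Notice: 98 hours given; 96 required (98 ≥ 96). Satisfied.
Quorum: 9 present (interested directors count toward quorum); quorum is 9. Satisfied.
Vote: the loan to an officer requires three-fourths of the disinterested directors present (9 − 3 = 6). 3/4 of 6 = 4.50, rounded up to 5, so 5 affirmative votes are needed; 5 voted in favor. Satisfied.

Valid — all requirements satisfied.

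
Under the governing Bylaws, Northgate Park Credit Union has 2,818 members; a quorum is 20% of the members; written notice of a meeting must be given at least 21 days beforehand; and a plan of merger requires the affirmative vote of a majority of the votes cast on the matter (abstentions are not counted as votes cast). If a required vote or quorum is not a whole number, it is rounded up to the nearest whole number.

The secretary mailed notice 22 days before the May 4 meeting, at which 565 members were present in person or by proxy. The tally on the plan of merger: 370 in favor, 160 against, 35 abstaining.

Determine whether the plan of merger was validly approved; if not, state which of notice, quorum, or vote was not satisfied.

Notice: 22 days given; 21 required. Satisfied.
Quorum: 20% of 2,818 = 563.60, rounded up to 564; 565 present. Satisfied.
Vote: requires a majority of the votes cast (565 − 35 abstaining = 530); a majority of 530 is 266, so 266 needed; 370 in favor. Satisfied.

Valid — all requirements satisfied.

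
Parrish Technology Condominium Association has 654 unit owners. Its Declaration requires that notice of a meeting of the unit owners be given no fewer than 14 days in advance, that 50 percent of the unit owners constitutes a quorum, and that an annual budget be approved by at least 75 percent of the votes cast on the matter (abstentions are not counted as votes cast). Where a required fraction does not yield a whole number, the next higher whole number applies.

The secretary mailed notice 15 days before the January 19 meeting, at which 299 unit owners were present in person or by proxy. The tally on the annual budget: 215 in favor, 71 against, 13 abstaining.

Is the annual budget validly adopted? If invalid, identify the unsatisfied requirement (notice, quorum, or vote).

Invalid — quorum requirement not satisfied.

Notice: 15 days given; 14 required. Satisfied.
Quorum: 50% of 654 = 327; 299 present. Not satisfied.
Vote: requires three-fourths of the votes cast (299 − 13 abstaining = 286); 3/4 of 286 = 214.50, rounded up to 215, so 215 needed; 215 in favor. Satisfied.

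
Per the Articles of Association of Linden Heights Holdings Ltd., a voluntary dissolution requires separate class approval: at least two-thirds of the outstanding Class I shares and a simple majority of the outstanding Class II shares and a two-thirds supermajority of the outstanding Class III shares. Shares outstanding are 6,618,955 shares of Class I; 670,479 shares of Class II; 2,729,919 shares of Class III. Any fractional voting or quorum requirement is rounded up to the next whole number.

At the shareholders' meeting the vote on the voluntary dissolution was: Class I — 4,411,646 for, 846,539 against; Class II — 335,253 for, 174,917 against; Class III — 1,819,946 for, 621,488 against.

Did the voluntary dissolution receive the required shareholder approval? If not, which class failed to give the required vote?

Class I: 2/3 of 6618955 = 4412636.67, rounded up to 4412637; 4,412,637 required, 4,411,646 in favor — not approved.
Class II: a majority of 670479 is 335240; 335,240 required, 335,253 in favor — approved.
Class III: 2/3 of 2729919 = 1819946; 1,819,946 required, 1,819,946 in favor — approved.

Not approved — the Class I shares did not give the required vote.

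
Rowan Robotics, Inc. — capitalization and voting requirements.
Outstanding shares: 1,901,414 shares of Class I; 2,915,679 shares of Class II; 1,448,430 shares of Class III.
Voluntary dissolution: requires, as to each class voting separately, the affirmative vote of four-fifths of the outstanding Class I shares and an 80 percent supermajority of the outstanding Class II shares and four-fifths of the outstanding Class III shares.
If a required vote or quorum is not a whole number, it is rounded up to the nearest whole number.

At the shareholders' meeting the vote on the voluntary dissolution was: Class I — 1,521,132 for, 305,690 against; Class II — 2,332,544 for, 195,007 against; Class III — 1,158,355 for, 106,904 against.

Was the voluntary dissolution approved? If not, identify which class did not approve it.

Not approved — the Class III shares did not give the required vote.

Class I: 4/5 of 1901414 = 1521131.20, rounded up to 1521132; 1,521,132 required, 1,521,132 in favor — approved.
Class II: 4/5 of 2915679 = 2332543.20, rounded up to 2332544; 2,332,544 required, 2,332,544 in favor — approved.
Class III: 4/5 of 1448430 = 1158744; 1,158,744 required, 1,158,355 in favor — not approved.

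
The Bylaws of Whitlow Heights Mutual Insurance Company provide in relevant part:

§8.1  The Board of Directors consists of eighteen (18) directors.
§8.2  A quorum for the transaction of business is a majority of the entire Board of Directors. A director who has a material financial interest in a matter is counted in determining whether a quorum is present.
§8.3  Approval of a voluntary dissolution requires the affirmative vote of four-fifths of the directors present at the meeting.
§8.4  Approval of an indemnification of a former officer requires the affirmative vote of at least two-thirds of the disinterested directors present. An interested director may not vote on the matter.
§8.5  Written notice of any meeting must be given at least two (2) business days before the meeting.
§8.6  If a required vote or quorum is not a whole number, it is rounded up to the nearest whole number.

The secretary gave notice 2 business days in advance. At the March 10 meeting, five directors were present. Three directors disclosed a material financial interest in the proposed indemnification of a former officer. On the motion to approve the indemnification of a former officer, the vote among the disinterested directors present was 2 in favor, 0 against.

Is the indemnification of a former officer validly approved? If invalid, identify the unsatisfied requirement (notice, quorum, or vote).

Invalid — quorum requirement not satisfied.

Notice: 2 business days given; 2 required (2 ≥ 2). Satisfied.
Quorum: 5 present (interested directors count toward quorum); quorum is 10. Not satisfied.
Vote: the indemnification of a former officer requires two-thirds of the disinterested directors present (5 − 3 = 2). 2/3 of 2 = 1.33, rounded up to 2, so 2 affirmative votes are needed; 2 voted in favor. Satisfied. (Moot — without a quorum no business can be validly transacted.)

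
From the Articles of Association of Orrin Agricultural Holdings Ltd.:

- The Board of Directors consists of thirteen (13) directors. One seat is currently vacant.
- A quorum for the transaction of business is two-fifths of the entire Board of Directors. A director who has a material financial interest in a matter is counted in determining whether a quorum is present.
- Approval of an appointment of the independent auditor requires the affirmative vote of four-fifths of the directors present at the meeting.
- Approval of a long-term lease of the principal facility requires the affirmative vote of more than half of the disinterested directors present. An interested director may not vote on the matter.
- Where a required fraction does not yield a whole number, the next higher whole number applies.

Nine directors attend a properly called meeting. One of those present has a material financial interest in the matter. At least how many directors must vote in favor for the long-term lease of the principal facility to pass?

The long-term lease of the principal facility requires a majority of the disinterested directors present (9 − 1 = 8).
A majority of 8 is 5.

5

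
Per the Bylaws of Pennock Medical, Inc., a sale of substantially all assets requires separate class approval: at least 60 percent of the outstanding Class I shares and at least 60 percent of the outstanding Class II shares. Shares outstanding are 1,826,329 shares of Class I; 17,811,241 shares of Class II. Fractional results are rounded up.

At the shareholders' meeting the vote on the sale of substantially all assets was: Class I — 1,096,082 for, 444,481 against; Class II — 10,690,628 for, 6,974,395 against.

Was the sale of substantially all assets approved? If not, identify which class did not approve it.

Approved — every class gave the required vote.

Class I: 3/5 of 1826329 = 1095797.40, rounded up to 1095798; 1,095,798 required, 1,096,082 in favor — approved.
Class II: 3/5 of 17811241 = 10686744.60, rounded up to 10686745; 10,686,745 required, 10,690,628 in favor — approved.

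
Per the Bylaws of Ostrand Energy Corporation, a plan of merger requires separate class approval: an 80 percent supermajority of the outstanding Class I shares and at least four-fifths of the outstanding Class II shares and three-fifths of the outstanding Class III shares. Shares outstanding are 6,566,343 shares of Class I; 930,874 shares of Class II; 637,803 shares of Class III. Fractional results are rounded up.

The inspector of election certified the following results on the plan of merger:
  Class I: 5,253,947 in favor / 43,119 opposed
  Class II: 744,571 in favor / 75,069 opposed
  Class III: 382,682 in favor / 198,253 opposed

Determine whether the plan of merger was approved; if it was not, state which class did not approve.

Not approved — the Class II shares did not give the required vote.

Class I: 4/5 of 6566343 = 5253074.40, rounded up to 5253075; 5,253,075 required, 5,253,947 in favor — approved.
Class II: 4/5 of 930874 = 744699.20, rounded up to 744700; 744,700 required, 744,571 in favor — not approved.
Class III: 3/5 of 637803 = 382681.80, rounded up to 382682; 382,682 required, 382,682 in favor — approved.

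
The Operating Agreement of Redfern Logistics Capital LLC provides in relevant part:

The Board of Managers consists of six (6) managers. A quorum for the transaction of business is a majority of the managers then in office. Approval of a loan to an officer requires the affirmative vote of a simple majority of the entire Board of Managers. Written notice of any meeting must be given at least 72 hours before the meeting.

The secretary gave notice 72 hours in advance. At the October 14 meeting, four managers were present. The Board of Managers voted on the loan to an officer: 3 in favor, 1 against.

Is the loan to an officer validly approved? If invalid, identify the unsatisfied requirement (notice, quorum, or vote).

Notice: 72 hours given; 72 required (72 ≥ 72). Satisfied.
Quorum: 4 present; quorum is 4. Satisfied.
Vote: the loan to an officer requires a majority of the entire Board of Managers (6). A majority of 6 is 4, so 4 affirmative votes are needed; 3 voted in favor. Not satisfied.

Invalid — vote requirement not satisfied.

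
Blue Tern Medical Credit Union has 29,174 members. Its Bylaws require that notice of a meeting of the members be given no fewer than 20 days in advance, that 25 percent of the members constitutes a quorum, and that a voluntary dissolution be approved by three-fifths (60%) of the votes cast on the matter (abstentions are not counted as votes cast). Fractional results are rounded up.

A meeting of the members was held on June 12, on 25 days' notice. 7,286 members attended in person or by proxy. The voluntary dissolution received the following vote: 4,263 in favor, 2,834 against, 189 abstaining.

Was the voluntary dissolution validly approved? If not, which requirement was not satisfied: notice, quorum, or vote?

Notice: 25 days given; 20 required. Satisfied.
Quorum: 25% of 29,174 = 7,293.50, rounded up to 7,294; 7,286 present. Not satisfied.
Vote: requires three-fifths of the votes cast (7,286 − 189 abstaining = 7,097); 3/5 of 7097 = 4258.20, rounded up to 4259, so 4,259 needed; 4,263 in favor. Satisfied.

Invalid — quorum requirement not satisfied.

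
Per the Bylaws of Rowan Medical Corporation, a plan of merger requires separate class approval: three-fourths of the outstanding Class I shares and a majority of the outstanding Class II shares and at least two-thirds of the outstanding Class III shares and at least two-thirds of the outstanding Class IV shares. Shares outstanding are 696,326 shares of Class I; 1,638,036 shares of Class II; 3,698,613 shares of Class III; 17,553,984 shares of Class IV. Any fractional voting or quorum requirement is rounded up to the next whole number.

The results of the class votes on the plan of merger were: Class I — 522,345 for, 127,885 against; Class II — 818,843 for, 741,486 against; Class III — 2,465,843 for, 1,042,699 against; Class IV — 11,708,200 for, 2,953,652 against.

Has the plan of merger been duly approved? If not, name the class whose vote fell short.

Not approved — the Class II shares did not give the required vote.

Class I: 3/4 of 696326 = 522244.50, rounded up to 522245; 522,245 required, 522,345 in favor — approved.
Class II: a majority of 1638036 is 819019; 819,019 required, 818,843 in favor — not approved.
Class III: 2/3 of 3698613 = 2465742; 2,465,742 required, 2,465,843 in favor — approved.
Class IV: 2/3 of 17553984 = 11702656; 11,702,656 required, 11,708,200 in favor — approved.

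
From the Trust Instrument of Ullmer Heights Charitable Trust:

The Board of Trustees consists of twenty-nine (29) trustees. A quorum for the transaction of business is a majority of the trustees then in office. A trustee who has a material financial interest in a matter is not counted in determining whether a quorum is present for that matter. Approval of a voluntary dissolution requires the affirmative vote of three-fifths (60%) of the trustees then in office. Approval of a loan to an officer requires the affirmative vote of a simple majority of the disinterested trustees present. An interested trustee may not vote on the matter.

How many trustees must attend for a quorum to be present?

15

A majority of 29 is 15.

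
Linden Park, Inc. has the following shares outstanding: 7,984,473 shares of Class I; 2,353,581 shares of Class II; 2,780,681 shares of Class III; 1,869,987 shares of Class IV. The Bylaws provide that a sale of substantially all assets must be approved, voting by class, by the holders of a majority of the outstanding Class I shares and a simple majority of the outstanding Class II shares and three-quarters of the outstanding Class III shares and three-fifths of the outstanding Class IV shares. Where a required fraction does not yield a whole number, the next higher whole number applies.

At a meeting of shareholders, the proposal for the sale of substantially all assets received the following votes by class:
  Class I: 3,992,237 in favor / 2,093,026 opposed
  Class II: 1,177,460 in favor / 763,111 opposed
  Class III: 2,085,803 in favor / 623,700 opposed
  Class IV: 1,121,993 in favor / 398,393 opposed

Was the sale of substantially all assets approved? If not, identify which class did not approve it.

Approved — every class gave the required vote.

Class I: a majority of 7984473 is 3992237; 3,992,237 required, 3,992,237 in favor — approved.
Class II: a majority of 2353581 is 1176791; 1,176,791 required, 1,177,460 in favor — approved.
Class III: 3/4 of 2780681 = 2085510.75, rounded up to 2085511; 2,085,511 required, 2,085,803 in favor — approved.
Class IV: 3/5 of 1869987 = 1121992.20, rounded up to 1121993; 1,121,993 required, 1,121,993 in favor — approved.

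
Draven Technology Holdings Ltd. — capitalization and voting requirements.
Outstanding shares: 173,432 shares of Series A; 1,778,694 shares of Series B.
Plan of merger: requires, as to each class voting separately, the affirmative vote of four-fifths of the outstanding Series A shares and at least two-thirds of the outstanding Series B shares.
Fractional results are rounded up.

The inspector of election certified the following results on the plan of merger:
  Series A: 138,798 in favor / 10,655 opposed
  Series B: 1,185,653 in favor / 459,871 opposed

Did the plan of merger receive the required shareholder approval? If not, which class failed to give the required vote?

Series A: 4/5 of 173432 = 138745.60, rounded up to 138746; 138,746 required, 138,798 in favor — approved.
Series B: 2/3 of 1778694 = 1185796; 1,185,796 required, 1,185,653 in favor — not approved.

Not approved — the Series B shares did not give the required vote.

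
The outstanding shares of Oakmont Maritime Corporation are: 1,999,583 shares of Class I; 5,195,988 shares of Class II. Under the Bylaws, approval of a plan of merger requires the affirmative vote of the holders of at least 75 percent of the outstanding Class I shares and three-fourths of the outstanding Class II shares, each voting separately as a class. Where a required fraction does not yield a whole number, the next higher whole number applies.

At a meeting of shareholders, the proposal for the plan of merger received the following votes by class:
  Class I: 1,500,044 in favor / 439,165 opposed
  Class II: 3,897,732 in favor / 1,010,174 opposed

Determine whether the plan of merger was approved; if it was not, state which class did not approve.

Class I: 3/4 of 1999583 = 1499687.25, rounded up to 1499688; 1,499,688 required, 1,500,044 in favor — approved.
Class II: 3/4 of 5195988 = 3896991; 3,896,991 required, 3,897,732 in favor — approved.

Approved — every class gave the required vote.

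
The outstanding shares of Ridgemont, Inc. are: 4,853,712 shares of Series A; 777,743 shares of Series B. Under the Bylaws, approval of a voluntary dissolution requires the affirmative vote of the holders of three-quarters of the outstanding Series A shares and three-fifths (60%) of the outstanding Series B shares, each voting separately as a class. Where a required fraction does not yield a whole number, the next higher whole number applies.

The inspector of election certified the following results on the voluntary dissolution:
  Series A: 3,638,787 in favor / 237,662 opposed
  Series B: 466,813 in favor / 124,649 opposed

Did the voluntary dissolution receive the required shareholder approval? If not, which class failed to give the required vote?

Not approved — the Series A shares did not give the required vote.

Series A: 3/4 of 4853712 = 3640284; 3,640,284 required, 3,638,787 in favor — not approved.
Series B: 3/5 of 777743 = 466645.80, rounded up to 466646; 466,646 required, 466,813 in favor — approved.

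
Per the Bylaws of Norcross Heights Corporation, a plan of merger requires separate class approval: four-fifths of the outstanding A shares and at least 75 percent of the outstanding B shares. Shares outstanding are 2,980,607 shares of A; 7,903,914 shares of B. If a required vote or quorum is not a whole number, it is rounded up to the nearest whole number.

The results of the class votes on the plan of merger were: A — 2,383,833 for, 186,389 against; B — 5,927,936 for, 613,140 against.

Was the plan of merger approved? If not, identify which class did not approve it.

A: 4/5 of 2980607 = 2384485.60, rounded up to 2384486; 2,384,486 required, 2,383,833 in favor — not approved.
B: 3/4 of 7903914 = 5927935.50, rounded up to 5927936; 5,927,936 required, 5,927,936 in favor — approved.

Not approved — the A shares did not give the required vote.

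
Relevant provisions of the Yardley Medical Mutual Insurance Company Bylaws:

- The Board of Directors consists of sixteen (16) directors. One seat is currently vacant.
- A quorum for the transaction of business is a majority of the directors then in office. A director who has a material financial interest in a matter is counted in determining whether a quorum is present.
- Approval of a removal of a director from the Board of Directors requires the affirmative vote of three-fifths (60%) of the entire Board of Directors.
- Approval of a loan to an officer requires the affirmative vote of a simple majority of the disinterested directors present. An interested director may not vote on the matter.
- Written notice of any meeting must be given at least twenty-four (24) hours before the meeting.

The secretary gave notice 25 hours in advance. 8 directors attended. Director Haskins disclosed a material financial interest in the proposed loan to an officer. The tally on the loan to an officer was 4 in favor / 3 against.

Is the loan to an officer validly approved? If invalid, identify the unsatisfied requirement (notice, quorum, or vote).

Valid — all requirements satisfied.

Notice: 25 hours given; 24 required (25 ≥ 24). Satisfied.
Quorum: 8 present (interested directors count toward quorum); quorum is 8. Satisfied.
Vote: the loan to an officer requires a majority of the disinterested directors present (8 − 1 = 7). A majority of 7 is 4, so 4 affirmative votes are needed; 4 voted in favor. Satisfied.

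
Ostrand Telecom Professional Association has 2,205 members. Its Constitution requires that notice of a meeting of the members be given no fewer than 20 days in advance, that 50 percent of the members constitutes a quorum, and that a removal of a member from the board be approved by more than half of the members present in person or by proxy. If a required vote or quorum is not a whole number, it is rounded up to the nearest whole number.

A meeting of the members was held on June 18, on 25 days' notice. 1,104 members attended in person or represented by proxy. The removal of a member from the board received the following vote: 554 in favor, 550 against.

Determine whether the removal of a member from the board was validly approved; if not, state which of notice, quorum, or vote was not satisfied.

Valid — all requirements satisfied.

Notice: 25 days given; 20 required. Satisfied.
Quorum: 50% of 2,205 = 1,102.50, rounded up to 1,103; 1,104 present. Satisfied.
Vote: requires a majority of those present (1,104); a majority of 1104 is 553, so 553 needed; 554 in favor. Satisfied.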